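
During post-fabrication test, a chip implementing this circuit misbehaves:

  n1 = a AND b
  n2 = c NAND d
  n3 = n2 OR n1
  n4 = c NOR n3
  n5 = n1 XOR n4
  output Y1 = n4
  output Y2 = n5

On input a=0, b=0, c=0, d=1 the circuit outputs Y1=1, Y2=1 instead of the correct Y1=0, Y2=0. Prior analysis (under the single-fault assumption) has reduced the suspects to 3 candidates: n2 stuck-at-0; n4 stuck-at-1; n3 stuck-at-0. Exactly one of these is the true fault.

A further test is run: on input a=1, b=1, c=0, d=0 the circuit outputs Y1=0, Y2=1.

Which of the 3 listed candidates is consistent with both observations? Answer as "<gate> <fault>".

Evaluate each candidate on input a=1, b=1, c=0, d=0:
  n2 stuck-at-0: n1=1, n2=0 [stuck-at-0], n3=1, n4=0, n5=1 → Y1=0, Y2=1 — matches
  n4 stuck-at-1: n1=1, n2=1, n3=1, n4=1 [stuck-at-1], n5=0 → Y1=1, Y2=0 — eliminated
  n3 stuck-at-0: n1=1, n2=1, n3=0 [stuck-at-0], n4=1, n5=0 → Y1=1, Y2=0 — eliminated
Only n2 stuck-at-0 reproduces the observed Y1=0, Y2=1.

n2 stuck-at-0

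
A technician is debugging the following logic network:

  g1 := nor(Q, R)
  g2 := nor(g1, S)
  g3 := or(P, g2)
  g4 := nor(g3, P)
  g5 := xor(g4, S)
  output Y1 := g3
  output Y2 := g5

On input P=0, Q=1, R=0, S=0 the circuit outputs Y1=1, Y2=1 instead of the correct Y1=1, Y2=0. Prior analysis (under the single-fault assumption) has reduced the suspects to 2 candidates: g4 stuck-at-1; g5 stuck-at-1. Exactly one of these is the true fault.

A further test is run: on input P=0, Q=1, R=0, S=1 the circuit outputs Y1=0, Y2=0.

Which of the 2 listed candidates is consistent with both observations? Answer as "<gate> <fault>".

Evaluate each candidate on input P=0, Q=1, R=0, S=1:
  g4 stuck-at-1: g1=0, g2=0, g3=0, g4=1 [stuck-at-1], g5=0 → Y1=0, Y2=0 — matches
  g5 stuck-at-1: g1=0, g2=0, g3=0, g4=1, g5=1 [stuck-at-1] → Y1=0, Y2=1 — eliminated
Only g4 stuck-at-1 reproduces the observed Y1=0, Y2=0.

g4 stuck-at-1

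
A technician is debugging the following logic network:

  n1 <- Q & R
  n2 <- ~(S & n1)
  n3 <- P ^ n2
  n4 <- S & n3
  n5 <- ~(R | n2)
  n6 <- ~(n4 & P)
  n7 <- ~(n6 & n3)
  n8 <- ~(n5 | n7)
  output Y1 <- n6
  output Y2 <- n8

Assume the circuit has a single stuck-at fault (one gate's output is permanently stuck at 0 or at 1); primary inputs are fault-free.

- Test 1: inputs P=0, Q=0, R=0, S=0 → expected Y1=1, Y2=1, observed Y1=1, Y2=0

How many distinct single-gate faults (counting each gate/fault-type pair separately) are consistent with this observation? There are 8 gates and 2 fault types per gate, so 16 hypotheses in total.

5

Fault-free: n1=0, n2=1, n3=1, n4=0, n5=0, n6=1, n7=0, n8=1 → Y1=1, Y2=1. Observed Y1=1, Y2=0.
  n1: none of the 2 fault types match ✗
  n2: stuck-at-0 ✓; others ✗
  n3: stuck-at-0 ✓; others ✗
  n4: none of the 2 fault types match ✗
  n5: stuck-at-1 ✓; others ✗
  n6: none of the 2 fault types match ✗
  n7: stuck-at-1 ✓; others ✗
  n8: stuck-at-0 ✓; others ✗
Consistent faults: {n2 stuck-at-0, n3 stuck-at-0, n5 stuck-at-1, n7 stuck-at-1, n8 stuck-at-0} — 5 in all.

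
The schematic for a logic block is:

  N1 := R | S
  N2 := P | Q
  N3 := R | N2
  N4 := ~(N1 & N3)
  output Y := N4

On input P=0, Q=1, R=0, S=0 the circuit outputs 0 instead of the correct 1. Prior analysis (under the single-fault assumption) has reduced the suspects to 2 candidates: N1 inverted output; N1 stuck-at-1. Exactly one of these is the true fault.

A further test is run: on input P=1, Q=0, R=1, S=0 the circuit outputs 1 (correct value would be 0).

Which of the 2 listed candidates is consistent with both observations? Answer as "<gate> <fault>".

Evaluate each candidate on input P=1, Q=0, R=1, S=0:
  N1 inverted output: N1=0 [inverted output], N2=1, N3=1, N4=1 → 1 — matches
  N1 stuck-at-1: N1=1 [stuck-at-1], N2=1, N3=1, N4=0 → 0 — eliminated
Only N1 inverted output reproduces the observed 1.

N1 inverted output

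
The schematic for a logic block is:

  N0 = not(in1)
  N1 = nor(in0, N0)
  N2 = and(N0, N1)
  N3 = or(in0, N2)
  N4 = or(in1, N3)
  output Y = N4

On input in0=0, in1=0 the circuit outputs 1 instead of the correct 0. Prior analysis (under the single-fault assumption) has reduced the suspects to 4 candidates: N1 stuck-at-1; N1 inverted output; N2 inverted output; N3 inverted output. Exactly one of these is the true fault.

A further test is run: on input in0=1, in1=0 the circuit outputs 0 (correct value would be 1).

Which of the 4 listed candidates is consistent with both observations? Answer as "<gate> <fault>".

N3 inverted output

Evaluate each candidate on input in0=1, in1=0:
  N1 stuck-at-1: N0=1, N1=1 [stuck-at-1], N2=1, N3=1, N4=1 → 1 — eliminated
  N1 inverted output: N0=1, N1=1 [inverted output], N2=1, N3=1, N4=1 → 1 — eliminated
  N2 inverted output: N0=1, N1=0, N2=1 [inverted output], N3=1, N4=1 → 1 — eliminated
  N3 inverted output: N0=1, N1=0, N2=0, N3=0 [inverted output], N4=0 → 0 — matches
Only N3 inverted output reproduces the observed 0.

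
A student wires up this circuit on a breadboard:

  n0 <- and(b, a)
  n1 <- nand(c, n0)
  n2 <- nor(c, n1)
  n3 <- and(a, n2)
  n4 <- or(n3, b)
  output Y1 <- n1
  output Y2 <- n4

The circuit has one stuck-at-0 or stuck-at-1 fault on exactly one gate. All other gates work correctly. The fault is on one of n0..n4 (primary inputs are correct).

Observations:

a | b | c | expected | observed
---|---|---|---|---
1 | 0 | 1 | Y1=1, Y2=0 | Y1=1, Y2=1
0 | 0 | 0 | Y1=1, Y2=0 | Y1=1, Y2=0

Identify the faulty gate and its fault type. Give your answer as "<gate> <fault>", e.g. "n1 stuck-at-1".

Fault-free values for test 1 (a=1, b=0, c=1): n0=0, n1=1, n2=0, n3=0, n4=0, giving Y1=1, Y2=0. Observed Y1=1, Y2=1.
Test 1: faults giving observed Y1=1, Y2=1 are {n2 stuck-at-1, n3 stuck-at-1, n4 stuck-at-1}.
Test 2 (a=0, b=0, c=0): fault-free n0=0, n1=1, n2=0, n3=0, n4=0 → Y1=1, Y2=0; observed Y1=1, Y2=0. Eliminates n3 stuck-at-1, n4 stuck-at-1.
Only n2 stuck-at-1 is consistent with every test.

n2 stuck-at-1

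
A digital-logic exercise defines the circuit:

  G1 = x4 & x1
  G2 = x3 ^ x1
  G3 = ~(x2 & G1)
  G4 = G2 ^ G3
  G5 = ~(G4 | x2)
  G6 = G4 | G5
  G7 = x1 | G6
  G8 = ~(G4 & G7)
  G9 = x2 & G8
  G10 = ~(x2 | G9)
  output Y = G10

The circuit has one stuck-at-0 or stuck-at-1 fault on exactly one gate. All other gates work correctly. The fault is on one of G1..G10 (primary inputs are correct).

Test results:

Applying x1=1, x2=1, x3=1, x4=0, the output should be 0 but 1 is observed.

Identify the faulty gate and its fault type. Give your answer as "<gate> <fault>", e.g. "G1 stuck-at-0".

G10 stuck-at-1

Fault-free values for test 1 (x1=1, x2=1, x3=1, x4=0): G1=0, G2=0, G3=1, G4=1, G5=0, G6=1, G7=1, G8=0, G9=0, G10=0, giving Y=0. Observed 1.
Test 1: faults giving observed 1 are {G10 stuck-at-1}.
Only G10 stuck-at-1 is consistent with every test.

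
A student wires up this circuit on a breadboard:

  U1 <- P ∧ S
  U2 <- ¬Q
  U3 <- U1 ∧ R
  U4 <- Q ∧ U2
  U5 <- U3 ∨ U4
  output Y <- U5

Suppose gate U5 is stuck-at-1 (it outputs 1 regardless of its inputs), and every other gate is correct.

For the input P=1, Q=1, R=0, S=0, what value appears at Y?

Propagate with U5 forced: U1=0, U2=0, U3=0, U4=0, U5=1 [stuck-at-1].
So Y = 1. (Without the fault it would be 0.)

1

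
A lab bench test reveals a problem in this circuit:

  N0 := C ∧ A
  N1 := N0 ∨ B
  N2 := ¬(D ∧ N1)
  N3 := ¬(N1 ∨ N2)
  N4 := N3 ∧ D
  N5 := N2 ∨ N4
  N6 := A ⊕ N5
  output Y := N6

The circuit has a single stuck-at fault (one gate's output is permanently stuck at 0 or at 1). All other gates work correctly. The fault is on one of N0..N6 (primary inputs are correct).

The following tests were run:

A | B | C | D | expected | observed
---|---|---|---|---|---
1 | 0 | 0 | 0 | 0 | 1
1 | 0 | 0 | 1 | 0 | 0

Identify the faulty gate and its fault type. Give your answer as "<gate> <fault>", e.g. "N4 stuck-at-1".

N2 stuck-at-0

Fault-free values for test 1 (A=1, B=0, C=0, D=0): N0=0, N1=0, N2=1, N3=0, N4=0, N5=1, N6=0, giving Y=0. Observed 1.
Test 1: faults giving observed 1 are {N2 stuck-at-0, N5 stuck-at-0, N6 stuck-at-1}.
Test 2 (A=1, B=0, C=0, D=1): fault-free N0=0, N1=0, N2=1, N3=0, N4=0, N5=1, N6=0 → 0; observed 0. Eliminates N5 stuck-at-0, N6 stuck-at-1.
Only N2 stuck-at-0 is consistent with every test.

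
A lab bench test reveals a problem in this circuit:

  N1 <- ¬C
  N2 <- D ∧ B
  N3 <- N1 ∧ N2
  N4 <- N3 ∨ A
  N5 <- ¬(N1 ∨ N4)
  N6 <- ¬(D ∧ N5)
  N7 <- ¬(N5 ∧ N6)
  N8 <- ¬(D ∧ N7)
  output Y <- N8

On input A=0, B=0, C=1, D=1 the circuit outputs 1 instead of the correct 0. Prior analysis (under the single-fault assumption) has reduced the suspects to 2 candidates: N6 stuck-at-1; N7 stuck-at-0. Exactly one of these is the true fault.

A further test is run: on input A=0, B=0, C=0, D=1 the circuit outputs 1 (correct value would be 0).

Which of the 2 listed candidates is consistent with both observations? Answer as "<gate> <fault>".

N7 stuck-at-0

Evaluate each candidate on input A=0, B=0, C=0, D=1:
  N6 stuck-at-1: N1=1, N2=0, N3=0, N4=0, N5=0, N6=1 [stuck-at-1], N7=1, N8=0 → 0 — eliminated
  N7 stuck-at-0: N1=1, N2=0, N3=0, N4=0, N5=0, N6=1, N7=0 [stuck-at-0], N8=1 → 1 — matches
Only N7 stuck-at-0 reproduces the observed 1.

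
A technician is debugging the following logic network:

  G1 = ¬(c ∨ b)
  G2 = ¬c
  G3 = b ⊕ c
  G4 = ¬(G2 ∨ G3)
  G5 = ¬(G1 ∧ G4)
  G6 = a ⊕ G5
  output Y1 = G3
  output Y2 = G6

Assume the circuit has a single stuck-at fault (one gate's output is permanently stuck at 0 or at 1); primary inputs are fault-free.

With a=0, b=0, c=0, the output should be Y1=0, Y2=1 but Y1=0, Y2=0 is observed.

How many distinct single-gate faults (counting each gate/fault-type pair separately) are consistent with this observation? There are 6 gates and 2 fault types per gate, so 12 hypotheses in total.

4

Fault-free: G1=1, G2=1, G3=0, G4=0, G5=1, G6=1 → Y1=0, Y2=1. Observed Y1=0, Y2=0.
  G1 stuck-at-0: output Y1=0, Y2=1 ✗
  G1 stuck-at-1: output Y1=0, Y2=1 ✗
  G2 stuck-at-0: output Y1=0, Y2=0 ✓
  G2 stuck-at-1: output Y1=0, Y2=1 ✗
  G3 stuck-at-0: output Y1=0, Y2=1 ✗
  G3 stuck-at-1: output Y1=1, Y2=1 ✗
  G4 stuck-at-0: output Y1=0, Y2=1 ✗
  G4 stuck-at-1: output Y1=0, Y2=0 ✓
  G5 stuck-at-0: output Y1=0, Y2=0 ✓
  G5 stuck-at-1: output Y1=0, Y2=1 ✗
  G6 stuck-at-0: output Y1=0, Y2=0 ✓
  G6 stuck-at-1: output Y1=0, Y2=1 ✗
Consistent faults: {G2 stuck-at-0, G4 stuck-at-1, G5 stuck-at-0, G6 stuck-at-0} — 4 in all.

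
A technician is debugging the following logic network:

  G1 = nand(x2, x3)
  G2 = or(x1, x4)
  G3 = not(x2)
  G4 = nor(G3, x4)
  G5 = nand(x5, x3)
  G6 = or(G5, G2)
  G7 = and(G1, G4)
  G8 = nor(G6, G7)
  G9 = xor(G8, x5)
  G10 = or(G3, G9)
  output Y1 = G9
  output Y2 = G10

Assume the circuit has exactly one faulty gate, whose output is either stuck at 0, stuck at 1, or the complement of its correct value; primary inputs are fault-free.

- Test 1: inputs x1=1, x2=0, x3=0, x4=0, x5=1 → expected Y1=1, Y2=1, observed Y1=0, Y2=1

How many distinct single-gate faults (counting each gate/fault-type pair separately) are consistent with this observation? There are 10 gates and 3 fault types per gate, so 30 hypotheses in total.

Fault-free: G1=1, G2=1, G3=1, G4=0, G5=1, G6=1, G7=0, G8=0, G9=1, G10=1 → Y1=1, Y2=1. Observed Y1=0, Y2=1.
  G1: none of the 3 fault types match ✗
  G2: none of the 3 fault types match ✗
  G3: none of the 3 fault types match ✗
  G4: none of the 3 fault types match ✗
  G5: none of the 3 fault types match ✗
  G6: stuck-at-0, inverted output ✓; others ✗
  G7: none of the 3 fault types match ✗
  G8: stuck-at-1, inverted output ✓; others ✗
  G9: stuck-at-0, inverted output ✓; others ✗
  G10: none of the 3 fault types match ✗
Consistent faults: {G6 stuck-at-0, G6 inverted output, G8 stuck-at-1, G8 inverted output, G9 stuck-at-0, G9 inverted output} — 6 in all.

6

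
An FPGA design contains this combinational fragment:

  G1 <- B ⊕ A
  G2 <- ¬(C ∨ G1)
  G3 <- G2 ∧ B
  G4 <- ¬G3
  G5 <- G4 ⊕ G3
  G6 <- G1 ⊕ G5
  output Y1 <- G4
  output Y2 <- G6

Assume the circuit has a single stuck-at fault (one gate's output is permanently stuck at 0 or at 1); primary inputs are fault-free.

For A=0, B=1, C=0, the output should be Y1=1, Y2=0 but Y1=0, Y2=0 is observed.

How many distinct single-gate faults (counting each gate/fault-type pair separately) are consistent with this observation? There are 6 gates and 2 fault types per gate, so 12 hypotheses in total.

2

Fault-free: G1=1, G2=0, G3=0, G4=1, G5=1, G6=0 → Y1=1, Y2=0. Observed Y1=0, Y2=0.
  G1 stuck-at-0: output Y1=0, Y2=1 ✗
  G1 stuck-at-1: output Y1=1, Y2=0 ✗
  G2 stuck-at-0: output Y1=1, Y2=0 ✗
  G2 stuck-at-1: output Y1=0, Y2=0 ✓
  G3 stuck-at-0: output Y1=1, Y2=0 ✗
  G3 stuck-at-1: output Y1=0, Y2=0 ✓
  G4 stuck-at-0: output Y1=0, Y2=1 ✗
  G4 stuck-at-1: output Y1=1, Y2=0 ✗
  G5 stuck-at-0: output Y1=1, Y2=1 ✗
  G5 stuck-at-1: output Y1=1, Y2=0 ✗
  G6 stuck-at-0: output Y1=1, Y2=0 ✗
  G6 stuck-at-1: output Y1=1, Y2=1 ✗
Consistent faults: {G2 stuck-at-1, G3 stuck-at-1} — 2 in all.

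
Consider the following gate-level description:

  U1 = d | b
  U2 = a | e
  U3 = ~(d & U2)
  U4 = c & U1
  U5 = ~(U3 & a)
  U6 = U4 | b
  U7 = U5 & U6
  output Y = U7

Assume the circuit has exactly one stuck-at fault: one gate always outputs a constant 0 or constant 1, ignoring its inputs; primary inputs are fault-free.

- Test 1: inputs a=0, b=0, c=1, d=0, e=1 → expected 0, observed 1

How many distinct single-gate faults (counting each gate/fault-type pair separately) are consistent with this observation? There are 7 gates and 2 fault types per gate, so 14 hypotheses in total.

Fault-free: U1=0, U2=1, U3=1, U4=0, U5=1, U6=0, U7=0 → 0. Observed 1.
  U1 stuck-at-0: output 0 ✗
  U1 stuck-at-1: output 1 ✓
  U2 stuck-at-0: output 0 ✗
  U2 stuck-at-1: output 0 ✗
  U3 stuck-at-0: output 0 ✗
  U3 stuck-at-1: output 0 ✗
  U4 stuck-at-0: output 0 ✗
  U4 stuck-at-1: output 1 ✓
  U5 stuck-at-0: output 0 ✗
  U5 stuck-at-1: output 0 ✗
  U6 stuck-at-0: output 0 ✗
  U6 stuck-at-1: output 1 ✓
  U7 stuck-at-0: output 0 ✗
  U7 stuck-at-1: output 1 ✓
Consistent faults: {U1 stuck-at-1, U4 stuck-at-1, U6 stuck-at-1, U7 stuck-at-1} — 4 in all.

4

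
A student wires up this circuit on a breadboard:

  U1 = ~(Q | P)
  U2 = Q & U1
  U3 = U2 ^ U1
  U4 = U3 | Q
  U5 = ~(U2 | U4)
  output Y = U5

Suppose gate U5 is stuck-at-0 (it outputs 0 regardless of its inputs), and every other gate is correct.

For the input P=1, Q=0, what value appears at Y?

Propagate with U5 forced: U1=0, U2=0, U3=0, U4=0, U5=0 [stuck-at-0].
So Y = 0. (Without the fault it would be 1.)

0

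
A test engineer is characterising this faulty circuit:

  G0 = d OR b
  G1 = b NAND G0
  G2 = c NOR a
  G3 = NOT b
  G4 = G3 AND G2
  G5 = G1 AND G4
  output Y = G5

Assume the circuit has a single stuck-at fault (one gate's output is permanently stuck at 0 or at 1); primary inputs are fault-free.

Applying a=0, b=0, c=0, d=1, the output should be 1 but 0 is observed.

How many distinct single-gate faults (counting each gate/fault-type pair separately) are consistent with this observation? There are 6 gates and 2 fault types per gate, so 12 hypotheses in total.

5

Fault-free: G0=1, G1=1, G2=1, G3=1, G4=1, G5=1 → 1. Observed 0.
  G0 stuck-at-0: output 1 ✗
  G0 stuck-at-1: output 1 ✗
  G1 stuck-at-0: output 0 ✓
  G1 stuck-at-1: output 1 ✗
  G2 stuck-at-0: output 0 ✓
  G2 stuck-at-1: output 1 ✗
  G3 stuck-at-0: output 0 ✓
  G3 stuck-at-1: output 1 ✗
  G4 stuck-at-0: output 0 ✓
  G4 stuck-at-1: output 1 ✗
  G5 stuck-at-0: output 0 ✓
  G5 stuck-at-1: output 1 ✗
Consistent faults: {G1 stuck-at-0, G2 stuck-at-0, G3 stuck-at-0, G4 stuck-at-0, G5 stuck-at-0} — 5 in all.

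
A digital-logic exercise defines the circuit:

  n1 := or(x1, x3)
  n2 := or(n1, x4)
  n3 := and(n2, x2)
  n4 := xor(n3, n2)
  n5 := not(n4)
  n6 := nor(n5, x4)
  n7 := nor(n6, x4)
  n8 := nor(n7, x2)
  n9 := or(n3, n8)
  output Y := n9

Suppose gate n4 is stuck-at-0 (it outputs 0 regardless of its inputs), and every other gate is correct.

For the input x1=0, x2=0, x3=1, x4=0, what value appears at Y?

0

Propagate with n4 forced: n1=1, n2=1, n3=0, n4=0 [stuck-at-0], n5=1, n6=0, n7=1, n8=0, n9=0.
So Y = 0. (Without the fault it would be 1.)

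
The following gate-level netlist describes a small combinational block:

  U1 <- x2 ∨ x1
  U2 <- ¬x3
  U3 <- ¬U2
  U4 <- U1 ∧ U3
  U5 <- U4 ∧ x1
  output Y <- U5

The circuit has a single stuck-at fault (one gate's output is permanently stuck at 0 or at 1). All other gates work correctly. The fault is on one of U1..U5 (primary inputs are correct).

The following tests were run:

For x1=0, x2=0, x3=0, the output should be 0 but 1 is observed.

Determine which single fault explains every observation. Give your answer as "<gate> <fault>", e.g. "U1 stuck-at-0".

Fault-free values for test 1 (x1=0, x2=0, x3=0): U1=0, U2=1, U3=0, U4=0, U5=0, giving Y=0. Observed 1.
Test 1: faults giving observed 1 are {U5 stuck-at-1}.
Only U5 stuck-at-1 is consistent with every test.

U5 stuck-at-1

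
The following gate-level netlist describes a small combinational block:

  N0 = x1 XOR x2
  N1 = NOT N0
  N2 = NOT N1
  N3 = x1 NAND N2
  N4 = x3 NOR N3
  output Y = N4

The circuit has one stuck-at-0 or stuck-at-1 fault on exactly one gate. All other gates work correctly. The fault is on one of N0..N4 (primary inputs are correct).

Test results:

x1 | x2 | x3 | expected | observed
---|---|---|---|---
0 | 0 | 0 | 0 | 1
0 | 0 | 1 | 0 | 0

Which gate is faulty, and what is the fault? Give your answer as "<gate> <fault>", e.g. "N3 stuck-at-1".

Fault-free values for test 1 (x1=0, x2=0, x3=0): N0=0, N1=1, N2=0, N3=1, N4=0, giving Y=0. Observed 1.
Test 1: faults giving observed 1 are {N3 stuck-at-0, N4 stuck-at-1}.
Test 2 (x1=0, x2=0, x3=1): fault-free N0=0, N1=1, N2=0, N3=1, N4=0 → 0; observed 0. Eliminates N4 stuck-at-1.
Only N3 stuck-at-0 is consistent with every test.

N3 stuck-at-0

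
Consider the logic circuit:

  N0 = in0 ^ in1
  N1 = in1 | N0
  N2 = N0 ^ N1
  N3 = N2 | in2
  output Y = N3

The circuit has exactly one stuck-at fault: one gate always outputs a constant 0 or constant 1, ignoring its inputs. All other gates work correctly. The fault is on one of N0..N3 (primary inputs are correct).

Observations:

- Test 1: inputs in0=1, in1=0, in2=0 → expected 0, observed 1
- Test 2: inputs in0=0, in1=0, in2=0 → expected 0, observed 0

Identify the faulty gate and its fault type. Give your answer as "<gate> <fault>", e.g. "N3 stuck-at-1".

N1 stuck-at-0

Fault-free values for test 1 (in0=1, in1=0, in2=0): N0=1, N1=1, N2=0, N3=0, giving Y=0. Observed 1.
Test 1: faults giving observed 1 are {N1 stuck-at-0, N2 stuck-at-1, N3 stuck-at-1}.
Test 2 (in0=0, in1=0, in2=0): fault-free N0=0, N1=0, N2=0, N3=0 → 0; observed 0. Eliminates N2 stuck-at-1, N3 stuck-at-1.
Only N1 stuck-at-0 is consistent with every test.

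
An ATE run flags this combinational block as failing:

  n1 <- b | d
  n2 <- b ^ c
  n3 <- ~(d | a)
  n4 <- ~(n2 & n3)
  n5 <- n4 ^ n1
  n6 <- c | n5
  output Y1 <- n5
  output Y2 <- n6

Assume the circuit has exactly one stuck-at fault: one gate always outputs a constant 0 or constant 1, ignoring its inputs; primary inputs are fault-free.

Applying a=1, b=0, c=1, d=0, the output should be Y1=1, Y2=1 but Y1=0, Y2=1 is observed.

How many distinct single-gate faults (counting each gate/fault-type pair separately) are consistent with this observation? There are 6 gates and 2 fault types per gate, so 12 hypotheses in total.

4

Fault-free: n1=0, n2=1, n3=0, n4=1, n5=1, n6=1 → Y1=1, Y2=1. Observed Y1=0, Y2=1.
  n1 stuck-at-0: output Y1=1, Y2=1 ✗
  n1 stuck-at-1: output Y1=0, Y2=1 ✓
  n2 stuck-at-0: output Y1=1, Y2=1 ✗
  n2 stuck-at-1: output Y1=1, Y2=1 ✗
  n3 stuck-at-0: output Y1=1, Y2=1 ✗
  n3 stuck-at-1: output Y1=0, Y2=1 ✓
  n4 stuck-at-0: output Y1=0, Y2=1 ✓
  n4 stuck-at-1: output Y1=1, Y2=1 ✗
  n5 stuck-at-0: output Y1=0, Y2=1 ✓
  n5 stuck-at-1: output Y1=1, Y2=1 ✗
  n6 stuck-at-0: output Y1=1, Y2=0 ✗
  n6 stuck-at-1: output Y1=1, Y2=1 ✗
Consistent faults: {n1 stuck-at-1, n3 stuck-at-1, n4 stuck-at-0, n5 stuck-at-0} — 4 in all.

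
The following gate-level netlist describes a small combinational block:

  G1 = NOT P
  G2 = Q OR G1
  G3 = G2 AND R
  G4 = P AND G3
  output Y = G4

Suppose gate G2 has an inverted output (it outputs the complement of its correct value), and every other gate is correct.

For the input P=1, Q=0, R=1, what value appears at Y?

1

Propagate with G2 forced: G1=0, G2=1 [inverted output], G3=1, G4=1.
So Y = 1. (Without the fault it would be 0.)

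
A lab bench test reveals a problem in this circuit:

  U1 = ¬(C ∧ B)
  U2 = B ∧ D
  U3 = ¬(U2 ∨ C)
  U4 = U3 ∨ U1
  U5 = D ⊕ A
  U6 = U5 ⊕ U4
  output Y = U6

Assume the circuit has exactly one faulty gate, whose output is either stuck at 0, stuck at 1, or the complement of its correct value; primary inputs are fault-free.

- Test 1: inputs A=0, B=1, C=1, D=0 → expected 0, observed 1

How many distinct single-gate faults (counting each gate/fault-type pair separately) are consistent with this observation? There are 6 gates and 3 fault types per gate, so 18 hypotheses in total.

10

Fault-free: U1=0, U2=0, U3=0, U4=0, U5=0, U6=0 → 0. Observed 1.
  U1: stuck-at-1, inverted output ✓; others ✗
  U2: none of the 3 fault types match ✗
  U3: stuck-at-1, inverted output ✓; others ✗
  U4: stuck-at-1, inverted output ✓; others ✗
  U5: stuck-at-1, inverted output ✓; others ✗
  U6: stuck-at-1, inverted output ✓; others ✗
Consistent faults: {U1 stuck-at-1, U1 inverted output, U3 stuck-at-1, U3 inverted output, U4 stuck-at-1, U4 inverted output, U5 stuck-at-1, U5 inverted output, U6 stuck-at-1, U6 inverted output} — 10 in all.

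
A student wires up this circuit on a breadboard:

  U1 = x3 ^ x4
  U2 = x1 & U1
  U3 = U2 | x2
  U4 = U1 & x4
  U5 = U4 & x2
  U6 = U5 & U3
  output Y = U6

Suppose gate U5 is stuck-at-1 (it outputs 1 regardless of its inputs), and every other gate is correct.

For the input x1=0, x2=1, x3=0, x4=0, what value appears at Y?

Propagate with U5 forced: U1=0, U2=0, U3=1, U4=0, U5=1 [stuck-at-1], U6=1.
So Y = 1. (Without the fault it would be 0.)

1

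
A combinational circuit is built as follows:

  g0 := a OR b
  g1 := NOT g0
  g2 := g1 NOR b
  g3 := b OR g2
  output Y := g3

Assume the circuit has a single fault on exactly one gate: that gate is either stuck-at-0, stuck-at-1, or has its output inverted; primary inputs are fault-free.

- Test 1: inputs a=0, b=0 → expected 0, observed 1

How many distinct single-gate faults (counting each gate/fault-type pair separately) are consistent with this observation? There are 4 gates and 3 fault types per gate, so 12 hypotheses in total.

8

Fault-free: g0=0, g1=1, g2=0, g3=0 → 0. Observed 1.
  g0 stuck-at-0: output 0 ✗
  g0 stuck-at-1: output 1 ✓
  g0 inverted output: output 1 ✓
  g1 stuck-at-0: output 1 ✓
  g1 stuck-at-1: output 0 ✗
  g1 inverted output: output 1 ✓
  g2 stuck-at-0: output 0 ✗
  g2 stuck-at-1: output 1 ✓
  g2 inverted output: output 1 ✓
  g3 stuck-at-0: output 0 ✗
  g3 stuck-at-1: output 1 ✓
  g3 inverted output: output 1 ✓
Consistent faults: {g0 stuck-at-1, g0 inverted output, g1 stuck-at-0, g1 inverted output, g2 stuck-at-1, g2 inverted output, g3 stuck-at-1, g3 inverted output} — 8 in all.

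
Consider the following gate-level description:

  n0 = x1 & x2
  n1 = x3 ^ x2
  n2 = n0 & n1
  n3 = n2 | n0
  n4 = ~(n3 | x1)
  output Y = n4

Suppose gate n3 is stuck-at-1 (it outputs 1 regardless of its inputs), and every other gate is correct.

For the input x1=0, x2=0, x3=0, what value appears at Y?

0

Propagate with n3 forced: n0=0, n1=0, n2=0, n3=1 [stuck-at-1], n4=0.
So Y = 0. (Without the fault it would be 1.)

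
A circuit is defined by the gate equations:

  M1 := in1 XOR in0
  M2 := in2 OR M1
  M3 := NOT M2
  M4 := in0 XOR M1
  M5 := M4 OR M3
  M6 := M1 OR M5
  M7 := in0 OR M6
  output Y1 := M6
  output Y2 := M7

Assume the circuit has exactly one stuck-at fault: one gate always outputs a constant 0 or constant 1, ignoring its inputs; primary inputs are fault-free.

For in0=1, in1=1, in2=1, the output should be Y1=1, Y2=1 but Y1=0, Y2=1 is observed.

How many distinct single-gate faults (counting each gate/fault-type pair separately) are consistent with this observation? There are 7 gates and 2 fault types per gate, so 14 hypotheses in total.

Fault-free: M1=0, M2=1, M3=0, M4=1, M5=1, M6=1, M7=1 → Y1=1, Y2=1. Observed Y1=0, Y2=1.
  M1 stuck-at-0: output Y1=1, Y2=1 ✗
  M1 stuck-at-1: output Y1=1, Y2=1 ✗
  M2 stuck-at-0: output Y1=1, Y2=1 ✗
  M2 stuck-at-1: output Y1=1, Y2=1 ✗
  M3 stuck-at-0: output Y1=1, Y2=1 ✗
  M3 stuck-at-1: output Y1=1, Y2=1 ✗
  M4 stuck-at-0: output Y1=0, Y2=1 ✓
  M4 stuck-at-1: output Y1=1, Y2=1 ✗
  M5 stuck-at-0: output Y1=0, Y2=1 ✓
  M5 stuck-at-1: output Y1=1, Y2=1 ✗
  M6 stuck-at-0: output Y1=0, Y2=1 ✓
  M6 stuck-at-1: output Y1=1, Y2=1 ✗
  M7 stuck-at-0: output Y1=1, Y2=0 ✗
  M7 stuck-at-1: output Y1=1, Y2=1 ✗
Consistent faults: {M4 stuck-at-0, M5 stuck-at-0, M6 stuck-at-0} — 3 in all.

3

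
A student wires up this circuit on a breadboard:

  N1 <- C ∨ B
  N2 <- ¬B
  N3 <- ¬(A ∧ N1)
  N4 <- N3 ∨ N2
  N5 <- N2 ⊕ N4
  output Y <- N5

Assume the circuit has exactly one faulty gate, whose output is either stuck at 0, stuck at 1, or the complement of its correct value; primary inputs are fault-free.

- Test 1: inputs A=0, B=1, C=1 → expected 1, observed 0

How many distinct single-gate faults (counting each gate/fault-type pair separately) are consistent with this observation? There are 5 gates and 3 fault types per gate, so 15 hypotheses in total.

8

Fault-free: N1=1, N2=0, N3=1, N4=1, N5=1 → 1. Observed 0.
  N1: none of the 3 fault types match ✗
  N2: stuck-at-1, inverted output ✓; others ✗
  N3: stuck-at-0, inverted output ✓; others ✗
  N4: stuck-at-0, inverted output ✓; others ✗
  N5: stuck-at-0, inverted output ✓; others ✗
Consistent faults: {N2 stuck-at-1, N2 inverted output, N3 stuck-at-0, N3 inverted output, N4 stuck-at-0, N4 inverted output, N5 stuck-at-0, N5 inverted output} — 8 in all.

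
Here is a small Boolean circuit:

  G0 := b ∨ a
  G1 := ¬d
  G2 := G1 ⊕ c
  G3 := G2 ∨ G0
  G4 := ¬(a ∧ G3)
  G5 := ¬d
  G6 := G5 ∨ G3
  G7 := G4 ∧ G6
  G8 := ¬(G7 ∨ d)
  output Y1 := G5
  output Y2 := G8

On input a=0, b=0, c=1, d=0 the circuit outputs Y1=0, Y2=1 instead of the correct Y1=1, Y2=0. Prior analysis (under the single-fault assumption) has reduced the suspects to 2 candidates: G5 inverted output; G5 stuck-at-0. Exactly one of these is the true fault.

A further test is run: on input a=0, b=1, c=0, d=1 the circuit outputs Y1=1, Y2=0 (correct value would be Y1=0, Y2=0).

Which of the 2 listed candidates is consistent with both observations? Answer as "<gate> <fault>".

Evaluate each candidate on input a=0, b=1, c=0, d=1:
  G5 inverted output: G0=1, G1=0, G2=0, G3=1, G4=1, G5=1 [inverted output], G6=1, G7=1, G8=0 → Y1=1, Y2=0 — matches
  G5 stuck-at-0: G0=1, G1=0, G2=0, G3=1, G4=1, G5=0 [stuck-at-0], G6=1, G7=1, G8=0 → Y1=0, Y2=0 — eliminated
Only G5 inverted output reproduces the observed Y1=1, Y2=0.

G5 inverted output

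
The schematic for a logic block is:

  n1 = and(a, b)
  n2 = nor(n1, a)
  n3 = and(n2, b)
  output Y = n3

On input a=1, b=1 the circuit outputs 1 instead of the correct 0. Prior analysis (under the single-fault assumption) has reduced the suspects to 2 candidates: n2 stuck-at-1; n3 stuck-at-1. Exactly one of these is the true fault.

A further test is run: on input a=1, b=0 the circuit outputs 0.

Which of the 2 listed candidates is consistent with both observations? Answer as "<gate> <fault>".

Evaluate each candidate on input a=1, b=0:
  n2 stuck-at-1: n1=0, n2=1 [stuck-at-1], n3=0 → 0 — matches
  n3 stuck-at-1: n1=0, n2=0, n3=1 [stuck-at-1] → 1 — eliminated
Only n2 stuck-at-1 reproduces the observed 0.

n2 stuck-at-1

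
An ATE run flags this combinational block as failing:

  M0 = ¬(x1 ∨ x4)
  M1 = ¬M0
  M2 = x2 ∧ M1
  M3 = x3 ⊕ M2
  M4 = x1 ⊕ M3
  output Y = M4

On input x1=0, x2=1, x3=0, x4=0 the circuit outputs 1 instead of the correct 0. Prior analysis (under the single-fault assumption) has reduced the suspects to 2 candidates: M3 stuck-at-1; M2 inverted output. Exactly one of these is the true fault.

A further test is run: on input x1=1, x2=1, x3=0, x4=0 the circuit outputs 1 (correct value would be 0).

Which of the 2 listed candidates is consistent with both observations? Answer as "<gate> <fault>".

Evaluate each candidate on input x1=1, x2=1, x3=0, x4=0:
  M3 stuck-at-1: M0=0, M1=1, M2=1, M3=1 [stuck-at-1], M4=0 → 0 — eliminated
  M2 inverted output: M0=0, M1=1, M2=0 [inverted output], M3=0, M4=1 → 1 — matches
Only M2 inverted output reproduces the observed 1.

M2 inverted output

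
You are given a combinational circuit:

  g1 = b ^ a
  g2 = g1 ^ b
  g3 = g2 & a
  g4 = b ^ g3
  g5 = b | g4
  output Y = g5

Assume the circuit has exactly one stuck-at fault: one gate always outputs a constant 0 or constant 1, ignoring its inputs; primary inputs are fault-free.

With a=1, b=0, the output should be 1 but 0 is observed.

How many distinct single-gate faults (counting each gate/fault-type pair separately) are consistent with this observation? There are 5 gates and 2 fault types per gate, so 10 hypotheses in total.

Fault-free: g1=1, g2=1, g3=1, g4=1, g5=1 → 1. Observed 0.
  g1 stuck-at-0: output 0 ✓
  g1 stuck-at-1: output 1 ✗
  g2 stuck-at-0: output 0 ✓
  g2 stuck-at-1: output 1 ✗
  g3 stuck-at-0: output 0 ✓
  g3 stuck-at-1: output 1 ✗
  g4 stuck-at-0: output 0 ✓
  g4 stuck-at-1: output 1 ✗
  g5 stuck-at-0: output 0 ✓
  g5 stuck-at-1: output 1 ✗
Consistent faults: {g1 stuck-at-0, g2 stuck-at-0, g3 stuck-at-0, g4 stuck-at-0, g5 stuck-at-0} — 5 in all.

5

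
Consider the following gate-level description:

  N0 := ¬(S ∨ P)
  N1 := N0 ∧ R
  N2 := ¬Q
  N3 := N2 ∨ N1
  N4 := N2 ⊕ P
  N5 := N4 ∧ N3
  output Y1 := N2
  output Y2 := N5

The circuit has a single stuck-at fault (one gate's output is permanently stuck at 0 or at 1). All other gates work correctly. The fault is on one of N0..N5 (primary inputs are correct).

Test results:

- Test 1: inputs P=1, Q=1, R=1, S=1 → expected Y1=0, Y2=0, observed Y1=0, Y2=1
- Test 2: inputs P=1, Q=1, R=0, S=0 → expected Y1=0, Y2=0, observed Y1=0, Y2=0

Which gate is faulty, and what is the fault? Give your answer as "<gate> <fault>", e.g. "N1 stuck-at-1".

N0 stuck-at-1

Fault-free values for test 1 (P=1, Q=1, R=1, S=1): N0=0, N1=0, N2=0, N3=0, N4=1, N5=0, giving Y1=0, Y2=0. Observed Y1=0, Y2=1.
Test 1: faults giving observed Y1=0, Y2=1 are {N0 stuck-at-1, N1 stuck-at-1, N3 stuck-at-1, N5 stuck-at-1}.
Test 2 (P=1, Q=1, R=0, S=0): fault-free N0=0, N1=0, N2=0, N3=0, N4=1, N5=0 → Y1=0, Y2=0; observed Y1=0, Y2=0. Eliminates N1 stuck-at-1, N3 stuck-at-1, N5 stuck-at-1.
Only N0 stuck-at-1 is consistent with every test.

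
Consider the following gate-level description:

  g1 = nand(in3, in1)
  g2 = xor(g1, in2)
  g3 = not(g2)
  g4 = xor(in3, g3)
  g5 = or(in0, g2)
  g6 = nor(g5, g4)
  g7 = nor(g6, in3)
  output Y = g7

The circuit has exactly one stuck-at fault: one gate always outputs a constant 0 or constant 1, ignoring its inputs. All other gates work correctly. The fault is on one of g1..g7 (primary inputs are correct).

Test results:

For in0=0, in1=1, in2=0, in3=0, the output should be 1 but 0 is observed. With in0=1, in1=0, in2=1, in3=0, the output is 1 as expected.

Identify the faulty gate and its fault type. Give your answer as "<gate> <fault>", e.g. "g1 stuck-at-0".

Fault-free values for test 1 (in0=0, in1=1, in2=0, in3=0): g1=1, g2=1, g3=0, g4=0, g5=1, g6=0, g7=1, giving Y=1. Observed 0.
Test 1: faults giving observed 0 are {g5 stuck-at-0, g6 stuck-at-1, g7 stuck-at-0}.
Test 2 (in0=1, in1=0, in2=1, in3=0): fault-free g1=1, g2=0, g3=1, g4=1, g5=1, g6=0, g7=1 → 1; observed 1. Eliminates g6 stuck-at-1, g7 stuck-at-0.
Only g5 stuck-at-0 is consistent with every test.

g5 stuck-at-0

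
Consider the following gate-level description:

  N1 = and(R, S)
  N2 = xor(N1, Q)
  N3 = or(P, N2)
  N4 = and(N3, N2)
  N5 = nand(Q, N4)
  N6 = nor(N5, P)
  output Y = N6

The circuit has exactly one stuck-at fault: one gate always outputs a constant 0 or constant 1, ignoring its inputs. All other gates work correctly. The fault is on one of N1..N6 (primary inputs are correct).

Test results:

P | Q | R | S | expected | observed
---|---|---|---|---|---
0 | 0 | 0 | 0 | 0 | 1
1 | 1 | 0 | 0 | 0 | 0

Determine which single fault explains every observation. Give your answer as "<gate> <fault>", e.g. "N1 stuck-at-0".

N5 stuck-at-0

Fault-free values for test 1 (P=0, Q=0, R=0, S=0): N1=0, N2=0, N3=0, N4=0, N5=1, N6=0, giving Y=0. Observed 1.
Test 1: faults giving observed 1 are {N5 stuck-at-0, N6 stuck-at-1}.
Test 2 (P=1, Q=1, R=0, S=0): fault-free N1=0, N2=1, N3=1, N4=1, N5=0, N6=0 → 0; observed 0. Eliminates N6 stuck-at-1.
Only N5 stuck-at-0 is consistent with every test.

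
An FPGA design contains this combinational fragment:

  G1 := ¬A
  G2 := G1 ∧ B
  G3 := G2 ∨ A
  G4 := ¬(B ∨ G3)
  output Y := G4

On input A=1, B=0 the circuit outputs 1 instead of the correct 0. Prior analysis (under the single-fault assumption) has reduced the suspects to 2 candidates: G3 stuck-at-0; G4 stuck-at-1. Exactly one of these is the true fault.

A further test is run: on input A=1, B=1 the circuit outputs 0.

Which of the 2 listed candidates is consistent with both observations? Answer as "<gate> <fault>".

G3 stuck-at-0

Evaluate each candidate on input A=1, B=1:
  G3 stuck-at-0: G1=0, G2=0, G3=0 [stuck-at-0], G4=0 → 0 — matches
  G4 stuck-at-1: G1=0, G2=0, G3=1, G4=1 [stuck-at-1] → 1 — eliminated
Only G3 stuck-at-0 reproduces the observed 0.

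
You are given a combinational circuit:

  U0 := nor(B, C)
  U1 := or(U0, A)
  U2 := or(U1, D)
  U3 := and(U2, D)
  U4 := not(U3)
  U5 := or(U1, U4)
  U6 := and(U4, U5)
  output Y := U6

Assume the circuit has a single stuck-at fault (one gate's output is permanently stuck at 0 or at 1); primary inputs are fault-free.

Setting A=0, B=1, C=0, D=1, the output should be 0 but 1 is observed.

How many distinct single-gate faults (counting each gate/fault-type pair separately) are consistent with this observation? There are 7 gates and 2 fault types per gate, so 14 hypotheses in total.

4

Fault-free: U0=0, U1=0, U2=1, U3=1, U4=0, U5=0, U6=0 → 0. Observed 1.
  U0 stuck-at-0: output 0 ✗
  U0 stuck-at-1: output 0 ✗
  U1 stuck-at-0: output 0 ✗
  U1 stuck-at-1: output 0 ✗
  U2 stuck-at-0: output 1 ✓
  U2 stuck-at-1: output 0 ✗
  U3 stuck-at-0: output 1 ✓
  U3 stuck-at-1: output 0 ✗
  U4 stuck-at-0: output 0 ✗
  U4 stuck-at-1: output 1 ✓
  U5 stuck-at-0: output 0 ✗
  U5 stuck-at-1: output 0 ✗
  U6 stuck-at-0: output 0 ✗
  U6 stuck-at-1: output 1 ✓
Consistent faults: {U2 stuck-at-0, U3 stuck-at-0, U4 stuck-at-1, U6 stuck-at-1} — 4 in all.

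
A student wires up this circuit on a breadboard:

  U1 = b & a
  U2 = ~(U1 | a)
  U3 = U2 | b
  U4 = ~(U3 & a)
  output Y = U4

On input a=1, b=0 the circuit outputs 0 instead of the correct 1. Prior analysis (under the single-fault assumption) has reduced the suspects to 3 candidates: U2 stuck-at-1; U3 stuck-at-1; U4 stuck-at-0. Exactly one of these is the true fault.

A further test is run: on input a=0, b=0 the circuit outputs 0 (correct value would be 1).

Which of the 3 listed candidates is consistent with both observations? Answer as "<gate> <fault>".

Evaluate each candidate on input a=0, b=0:
  U2 stuck-at-1: U1=0, U2=1 [stuck-at-1], U3=1, U4=1 → 1 — eliminated
  U3 stuck-at-1: U1=0, U2=1, U3=1 [stuck-at-1], U4=1 → 1 — eliminated
  U4 stuck-at-0: U1=0, U2=1, U3=1, U4=0 [stuck-at-0] → 0 — matches
Only U4 stuck-at-0 reproduces the observed 0.

U4 stuck-at-0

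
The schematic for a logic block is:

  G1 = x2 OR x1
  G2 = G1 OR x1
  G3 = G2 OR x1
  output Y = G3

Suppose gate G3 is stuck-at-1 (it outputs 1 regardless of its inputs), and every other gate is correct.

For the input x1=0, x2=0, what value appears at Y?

1

Propagate with G3 forced: G1=0, G2=0, G3=1 [stuck-at-1].
So Y = 1. (Without the fault it would be 0.)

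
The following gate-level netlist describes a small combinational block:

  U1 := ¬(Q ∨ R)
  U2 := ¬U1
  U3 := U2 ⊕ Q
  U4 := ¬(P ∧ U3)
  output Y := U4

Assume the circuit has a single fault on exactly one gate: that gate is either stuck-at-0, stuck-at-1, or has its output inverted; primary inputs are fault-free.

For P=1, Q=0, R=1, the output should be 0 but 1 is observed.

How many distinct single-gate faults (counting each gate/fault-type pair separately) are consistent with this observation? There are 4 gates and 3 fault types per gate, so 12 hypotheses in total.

Fault-free: U1=0, U2=1, U3=1, U4=0 → 0. Observed 1.
  U1 stuck-at-0: output 0 ✗
  U1 stuck-at-1: output 1 ✓
  U1 inverted output: output 1 ✓
  U2 stuck-at-0: output 1 ✓
  U2 stuck-at-1: output 0 ✗
  U2 inverted output: output 1 ✓
  U3 stuck-at-0: output 1 ✓
  U3 stuck-at-1: output 0 ✗
  U3 inverted output: output 1 ✓
  U4 stuck-at-0: output 0 ✗
  U4 stuck-at-1: output 1 ✓
  U4 inverted output: output 1 ✓
Consistent faults: {U1 stuck-at-1, U1 inverted output, U2 stuck-at-0, U2 inverted output, U3 stuck-at-0, U3 inverted output, U4 stuck-at-1, U4 inverted output} — 8 in all.

8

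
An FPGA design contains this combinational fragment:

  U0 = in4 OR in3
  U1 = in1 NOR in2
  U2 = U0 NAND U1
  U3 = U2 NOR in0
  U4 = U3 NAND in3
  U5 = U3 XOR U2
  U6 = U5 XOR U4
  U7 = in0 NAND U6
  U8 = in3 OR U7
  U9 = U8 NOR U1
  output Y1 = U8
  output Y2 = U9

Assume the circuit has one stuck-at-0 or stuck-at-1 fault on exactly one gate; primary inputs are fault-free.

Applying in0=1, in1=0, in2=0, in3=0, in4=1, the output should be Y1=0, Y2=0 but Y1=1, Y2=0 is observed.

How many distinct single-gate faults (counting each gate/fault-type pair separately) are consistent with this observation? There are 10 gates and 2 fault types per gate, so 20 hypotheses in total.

Fault-free: U0=1, U1=1, U2=0, U3=0, U4=1, U5=0, U6=1, U7=0, U8=0, U9=0 → Y1=0, Y2=0. Observed Y1=1, Y2=0.
  U0: stuck-at-0 ✓; others ✗
  U1: stuck-at-0 ✓; others ✗
  U2: stuck-at-1 ✓; others ✗
  U3: stuck-at-1 ✓; others ✗
  U4: stuck-at-0 ✓; others ✗
  U5: stuck-at-1 ✓; others ✗
  U6: stuck-at-0 ✓; others ✗
  U7: stuck-at-1 ✓; others ✗
  U8: stuck-at-1 ✓; others ✗
  U9: none of the 2 fault types match ✗
Consistent faults: {U0 stuck-at-0, U1 stuck-at-0, U2 stuck-at-1, U3 stuck-at-1, U4 stuck-at-0, U5 stuck-at-1, U6 stuck-at-0, U7 stuck-at-1, U8 stuck-at-1} — 9 in all.

9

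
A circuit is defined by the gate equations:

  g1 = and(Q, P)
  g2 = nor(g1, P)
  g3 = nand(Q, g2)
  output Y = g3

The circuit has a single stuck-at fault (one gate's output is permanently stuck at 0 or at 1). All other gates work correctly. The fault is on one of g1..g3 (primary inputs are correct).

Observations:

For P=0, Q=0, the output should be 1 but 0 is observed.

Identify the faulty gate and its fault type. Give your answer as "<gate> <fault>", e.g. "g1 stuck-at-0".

g3 stuck-at-0

Fault-free values for test 1 (P=0, Q=0): g1=0, g2=1, g3=1, giving Y=1. Observed 0.
Test 1: faults giving observed 0 are {g3 stuck-at-0}.
Only g3 stuck-at-0 is consistent with every test.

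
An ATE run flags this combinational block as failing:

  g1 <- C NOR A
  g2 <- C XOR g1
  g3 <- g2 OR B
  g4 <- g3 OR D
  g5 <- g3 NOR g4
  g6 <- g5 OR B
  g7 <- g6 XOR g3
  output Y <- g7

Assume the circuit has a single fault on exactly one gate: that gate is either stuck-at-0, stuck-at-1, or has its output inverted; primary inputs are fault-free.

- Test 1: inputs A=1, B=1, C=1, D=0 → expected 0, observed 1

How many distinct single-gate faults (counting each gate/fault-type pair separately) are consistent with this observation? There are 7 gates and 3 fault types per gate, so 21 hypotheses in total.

Fault-free: g1=0, g2=1, g3=1, g4=1, g5=0, g6=1, g7=0 → 0. Observed 1.
  g1: none of the 3 fault types match ✗
  g2: none of the 3 fault types match ✗
  g3: stuck-at-0, inverted output ✓; others ✗
  g4: none of the 3 fault types match ✗
  g5: none of the 3 fault types match ✗
  g6: stuck-at-0, inverted output ✓; others ✗
  g7: stuck-at-1, inverted output ✓; others ✗
Consistent faults: {g3 stuck-at-0, g3 inverted output, g6 stuck-at-0, g6 inverted output, g7 stuck-at-1, g7 inverted output} — 6 in all.

6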